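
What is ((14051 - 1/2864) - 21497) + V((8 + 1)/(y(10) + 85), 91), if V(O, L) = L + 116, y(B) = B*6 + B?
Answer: -20732497/2864 ≈ -7239.0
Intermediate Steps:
y(B) = 7*B (y(B) = 6*B + B = 7*B)
V(O, L) = 116 + L
((14051 - 1/2864) - 21497) + V((8 + 1)/(y(10) + 85), 91) = ((14051 - 1/2864) - 21497) + (116 + 91) = ((14051 - 1*1/2864) - 21497) + 207 = ((14051 - 1/2864) - 21497) + 207 = (40242063/2864 - 21497) + 207 = -21325345/2864 + 207 = -20732497/2864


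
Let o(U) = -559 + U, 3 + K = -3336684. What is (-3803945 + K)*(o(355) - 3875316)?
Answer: 27673662128640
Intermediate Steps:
K = -3336687 (K = -3 - 3336684 = -3336687)
(-3803945 + K)*(o(355) - 3875316) = (-3803945 - 3336687)*((-559 + 355) - 3875316) = -7140632*(-204 - 3875316) = -7140632*(-3875520) = 27673662128640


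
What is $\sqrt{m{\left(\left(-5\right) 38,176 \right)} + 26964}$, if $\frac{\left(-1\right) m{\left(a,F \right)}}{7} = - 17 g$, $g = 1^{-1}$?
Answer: $\sqrt{27083} \approx 164.57$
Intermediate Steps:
$g = 1$
$m{\left(a,F \right)} = 119$ ($m{\left(a,F \right)} = - 7 \left(\left(-17\right) 1\right) = \left(-7\right) \left(-17\right) = 119$)
$\sqrt{m{\left(\left(-5\right) 38,176 \right)} + 26964} = \sqrt{119 + 26964} = \sqrt{27083}$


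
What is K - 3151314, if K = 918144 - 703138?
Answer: -2936308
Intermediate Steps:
K = 215006
K - 3151314 = 215006 - 3151314 = -2936308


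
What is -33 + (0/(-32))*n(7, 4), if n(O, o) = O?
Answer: -33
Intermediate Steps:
-33 + (0/(-32))*n(7, 4) = -33 + (0/(-32))*7 = -33 + (0*(-1/32))*7 = -33 + 0*7 = -33 + 0 = -33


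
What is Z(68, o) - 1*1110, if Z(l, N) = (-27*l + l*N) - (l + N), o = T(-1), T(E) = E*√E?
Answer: -3014 - 67*I ≈ -3014.0 - 67.0*I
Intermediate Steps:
T(E) = E^(3/2)
o = -I (o = (-1)^(3/2) = -I ≈ -1.0*I)
Z(l, N) = -N - 28*l + N*l (Z(l, N) = (-27*l + N*l) - (N + l) = (-27*l + N*l) + (-N - l) = -N - 28*l + N*l)
Z(68, o) - 1*1110 = (-(-1)*I - 28*68 - I*68) - 1*1110 = (I - 1904 - 68*I) - 1110 = (-1904 - 67*I) - 1110 = -3014 - 67*I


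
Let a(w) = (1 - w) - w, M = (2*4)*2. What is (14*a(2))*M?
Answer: -672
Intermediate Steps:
M = 16 (M = 8*2 = 16)
a(w) = 1 - 2*w
(14*a(2))*M = (14*(1 - 2*2))*16 = (14*(1 - 4))*16 = (14*(-3))*16 = -42*16 = -672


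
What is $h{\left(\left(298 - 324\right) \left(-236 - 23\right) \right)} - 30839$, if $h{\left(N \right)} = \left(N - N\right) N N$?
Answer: $-30839$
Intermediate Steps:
$h{\left(N \right)} = 0$ ($h{\left(N \right)} = 0 N N = 0 N = 0$)
$h{\left(\left(298 - 324\right) \left(-236 - 23\right) \right)} - 30839 = 0 - 30839 = -30839$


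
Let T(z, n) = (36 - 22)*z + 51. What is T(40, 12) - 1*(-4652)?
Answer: 5263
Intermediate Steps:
T(z, n) = 51 + 14*z (T(z, n) = 14*z + 51 = 51 + 14*z)
T(40, 12) - 1*(-4652) = (51 + 14*40) - 1*(-4652) = (51 + 560) + 4652 = 611 + 4652 = 5263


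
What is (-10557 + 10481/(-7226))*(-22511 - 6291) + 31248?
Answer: 1098842421587/3613 ≈ 3.0414e+8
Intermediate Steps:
(-10557 + 10481/(-7226))*(-22511 - 6291) + 31248 = (-10557 + 10481*(-1/7226))*(-28802) + 31248 = (-10557 - 10481/7226)*(-28802) + 31248 = -76295363/7226*(-28802) + 31248 = 1098729522563/3613 + 31248 = 1098842421587/3613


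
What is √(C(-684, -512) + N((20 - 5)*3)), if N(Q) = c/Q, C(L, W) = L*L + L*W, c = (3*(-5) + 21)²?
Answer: 14*√104345/5 ≈ 904.47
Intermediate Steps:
c = 36 (c = (-15 + 21)² = 6² = 36)
C(L, W) = L² + L*W
N(Q) = 36/Q
√(C(-684, -512) + N((20 - 5)*3)) = √(-684*(-684 - 512) + 36/(((20 - 5)*3))) = √(-684*(-1196) + 36/((15*3))) = √(818064 + 36/45) = √(818064 + 36*(1/45)) = √(818064 + ⅘) = √(4090324/5) = 14*√104345/5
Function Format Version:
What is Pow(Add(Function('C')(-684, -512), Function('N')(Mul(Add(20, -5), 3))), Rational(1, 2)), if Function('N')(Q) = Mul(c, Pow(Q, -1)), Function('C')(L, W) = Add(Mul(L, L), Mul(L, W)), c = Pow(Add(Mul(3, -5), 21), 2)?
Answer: Mul(Rational(14, 5), Pow(104345, Rational(1, 2))) ≈ 904.47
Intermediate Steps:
c = 36 (c = Pow(Add(-15, 21), 2) = Pow(6, 2) = 36)
Function('C')(L, W) = Add(Pow(L, 2), Mul(L, W))
Function('N')(Q) = Mul(36, Pow(Q, -1))
Pow(Add(Function('C')(-684, -512), Function('N')(Mul(Add(20, -5), 3))), Rational(1, 2)) = Pow(Add(Mul(-684, Add(-684, -512)), Mul(36, Pow(Mul(Add(20, -5), 3), -1))), Rational(1, 2)) = Pow(Add(Mul(-684, -1196), Mul(36, Pow(Mul(15, 3), -1))), Rational(1, 2)) = Pow(Add(818064, Mul(36, Pow(45, -1))), Rational(1, 2)) = Pow(Add(818064, Mul(36, Rational(1, 45))), Rational(1, 2)) = Pow(Add(818064, Rational(4, 5)), Rational(1, 2)) = Pow(Rational(4090324, 5), Rational(1, 2)) = Mul(Rational(14, 5), Pow(104345, Rational(1, 2)))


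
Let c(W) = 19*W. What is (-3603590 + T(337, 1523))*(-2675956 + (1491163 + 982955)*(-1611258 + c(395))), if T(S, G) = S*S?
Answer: 13847973499840557010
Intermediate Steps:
T(S, G) = S²
(-3603590 + T(337, 1523))*(-2675956 + (1491163 + 982955)*(-1611258 + c(395))) = (-3603590 + 337²)*(-2675956 + (1491163 + 982955)*(-1611258 + 19*395)) = (-3603590 + 113569)*(-2675956 + 2474118*(-1611258 + 7505)) = -3490021*(-2675956 + 2474118*(-1603753)) = -3490021*(-2675956 - 3967874164854) = -3490021*(-3967876840810) = 13847973499840557010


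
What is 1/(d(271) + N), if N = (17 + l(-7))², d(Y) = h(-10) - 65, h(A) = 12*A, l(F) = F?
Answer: -1/85 ≈ -0.011765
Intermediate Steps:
d(Y) = -185 (d(Y) = 12*(-10) - 65 = -120 - 65 = -185)
N = 100 (N = (17 - 7)² = 10² = 100)
1/(d(271) + N) = 1/(-185 + 100) = 1/(-85) = -1/85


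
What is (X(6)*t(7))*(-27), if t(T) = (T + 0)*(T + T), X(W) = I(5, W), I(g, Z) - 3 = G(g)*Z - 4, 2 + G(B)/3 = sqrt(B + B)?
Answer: 97902 - 47628*sqrt(10) ≈ -52711.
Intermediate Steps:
G(B) = -6 + 3*sqrt(2)*sqrt(B) (G(B) = -6 + 3*sqrt(B + B) = -6 + 3*sqrt(2*B) = -6 + 3*(sqrt(2)*sqrt(B)) = -6 + 3*sqrt(2)*sqrt(B))
I(g, Z) = -1 + Z*(-6 + 3*sqrt(2)*sqrt(g)) (I(g, Z) = 3 + ((-6 + 3*sqrt(2)*sqrt(g))*Z - 4) = 3 + (Z*(-6 + 3*sqrt(2)*sqrt(g)) - 4) = 3 + (-4 + Z*(-6 + 3*sqrt(2)*sqrt(g))) = -1 + Z*(-6 + 3*sqrt(2)*sqrt(g)))
X(W) = -1 + 3*W*(-2 + sqrt(10)) (X(W) = -1 + 3*W*(-2 + sqrt(2)*sqrt(5)) = -1 + 3*W*(-2 + sqrt(10)))
t(T) = 2*T**2 (t(T) = T*(2*T) = 2*T**2)
(X(6)*t(7))*(-27) = ((-1 - 3*6*(2 - sqrt(10)))*(2*7**2))*(-27) = ((-1 + (-36 + 18*sqrt(10)))*(2*49))*(-27) = ((-37 + 18*sqrt(10))*98)*(-27) = (-3626 + 1764*sqrt(10))*(-27) = 97902 - 47628*sqrt(10)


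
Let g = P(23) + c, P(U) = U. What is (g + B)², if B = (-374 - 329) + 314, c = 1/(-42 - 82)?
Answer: 2059798225/15376 ≈ 1.3396e+5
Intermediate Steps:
c = -1/124 (c = 1/(-124) = -1/124 ≈ -0.0080645)
g = 2851/124 (g = 23 - 1/124 = 2851/124 ≈ 22.992)
B = -389 (B = -703 + 314 = -389)
(g + B)² = (2851/124 - 389)² = (-45385/124)² = 2059798225/15376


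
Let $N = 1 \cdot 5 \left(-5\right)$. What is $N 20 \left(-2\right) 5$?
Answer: $5000$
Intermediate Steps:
$N = -25$ ($N = 5 \left(-5\right) = -25$)
$N 20 \left(-2\right) 5 = - 25 \cdot 20 \left(-2\right) 5 = \left(-25\right) \left(-40\right) 5 = 1000 \cdot 5 = 5000$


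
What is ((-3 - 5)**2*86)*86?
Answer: 473344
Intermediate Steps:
((-3 - 5)**2*86)*86 = ((-8)**2*86)*86 = (64*86)*86 = 5504*86 = 473344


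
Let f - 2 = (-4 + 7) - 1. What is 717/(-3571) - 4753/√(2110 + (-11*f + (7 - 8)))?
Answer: -717/3571 - 679*√2065/295 ≈ -104.80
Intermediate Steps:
f = 4 (f = 2 + ((-4 + 7) - 1) = 2 + (3 - 1) = 2 + 2 = 4)
717/(-3571) - 4753/√(2110 + (-11*f + (7 - 8))) = 717/(-3571) - 4753/√(2110 + (-11*4 + (7 - 8))) = 717*(-1/3571) - 4753/√(2110 + (-44 - 1)) = -717/3571 - 4753/√(2110 - 45) = -717/3571 - 4753*√2065/2065 = -717/3571 - 679*√2065/295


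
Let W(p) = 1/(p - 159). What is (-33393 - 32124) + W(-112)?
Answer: -17755108/271 ≈ -65517.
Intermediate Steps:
W(p) = 1/(-159 + p)
(-33393 - 32124) + W(-112) = (-33393 - 32124) + 1/(-159 - 112) = -65517 + 1/(-271) = -65517 - 1/271 = -17755108/271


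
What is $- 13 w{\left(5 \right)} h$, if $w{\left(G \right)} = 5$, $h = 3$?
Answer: $-195$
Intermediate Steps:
$- 13 w{\left(5 \right)} h = \left(-13\right) 5 \cdot 3 = \left(-65\right) 3 = -195$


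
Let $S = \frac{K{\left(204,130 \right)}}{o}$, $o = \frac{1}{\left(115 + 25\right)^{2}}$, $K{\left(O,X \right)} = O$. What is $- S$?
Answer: $-3998400$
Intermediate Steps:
$o = \frac{1}{19600}$ ($o = \frac{1}{140^{2}} = \frac{1}{19600} \approx 5.102 \cdot 10^{-5}$)
$S = 3998400$ ($S = 204 \frac{1}{\frac{1}{19600}} = 204 \cdot 19600 = 3998400$)
$- S = \left(-1\right) 3998400 = -3998400$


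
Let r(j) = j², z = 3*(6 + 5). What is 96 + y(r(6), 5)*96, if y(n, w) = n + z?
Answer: 6720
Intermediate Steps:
z = 33 (z = 3*11 = 33)
y(n, w) = 33 + n (y(n, w) = n + 33 = 33 + n)
96 + y(r(6), 5)*96 = 96 + (33 + 6²)*96 = 96 + (33 + 36)*96 = 96 + 69*96 = 96 + 6624 = 6720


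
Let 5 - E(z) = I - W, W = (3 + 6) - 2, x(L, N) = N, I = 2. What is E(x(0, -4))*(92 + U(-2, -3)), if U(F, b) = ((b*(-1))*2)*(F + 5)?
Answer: 1100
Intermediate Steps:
W = 7 (W = 9 - 2 = 7)
U(F, b) = -2*b*(5 + F) (U(F, b) = (-b*2)*(5 + F) = (-2*b)*(5 + F) = -2*b*(5 + F))
E(z) = 10 (E(z) = 5 - (2 - 1*7) = 5 - (2 - 7) = 5 - 1*(-5) = 5 + 5 = 10)
E(x(0, -4))*(92 + U(-2, -3)) = 10*(92 - 2*(-3)*(5 - 2)) = 10*(92 - 2*(-3)*3) = 10*(92 + 18) = 10*110 = 1100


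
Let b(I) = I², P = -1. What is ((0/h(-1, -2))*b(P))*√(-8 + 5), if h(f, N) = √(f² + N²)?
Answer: 0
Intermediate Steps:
h(f, N) = √(N² + f²)
((0/h(-1, -2))*b(P))*√(-8 + 5) = ((0/(√((-2)² + (-1)²)))*(-1)²)*√(-8 + 5) = ((0/(√(4 + 1)))*1)*√(-3) = ((0/(√5))*1)*(I*√3) = ((0*(√5/5))*1)*(I*√3) = (0*1)*(I*√3) = 0*(I*√3) = 0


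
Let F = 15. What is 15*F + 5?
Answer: 230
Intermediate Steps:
15*F + 5 = 15*15 + 5 = 225 + 5 = 230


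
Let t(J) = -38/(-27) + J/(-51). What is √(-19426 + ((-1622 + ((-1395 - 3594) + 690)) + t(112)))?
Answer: I*√593366385/153 ≈ 159.21*I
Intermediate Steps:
t(J) = 38/27 - J/51 (t(J) = -38*(-1/27) + J*(-1/51) = 38/27 - J/51)
√(-19426 + ((-1622 + ((-1395 - 3594) + 690)) + t(112))) = √(-19426 + ((-1622 + ((-1395 - 3594) + 690)) + (38/27 - 1/51*112))) = √(-19426 + ((-1622 + (-4989 + 690)) + (38/27 - 112/51))) = √(-19426 + ((-1622 - 4299) - 362/459)) = √(-19426 + (-5921 - 362/459)) = √(-19426 - 2718101/459) = √(-11634635/459) = I*√593366385/153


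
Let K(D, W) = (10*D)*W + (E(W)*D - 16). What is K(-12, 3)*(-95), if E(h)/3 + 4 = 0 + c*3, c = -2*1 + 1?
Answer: 11780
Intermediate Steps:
c = -1 (c = -2 + 1 = -1)
E(h) = -21 (E(h) = -12 + 3*(0 - 1*3) = -12 + 3*(0 - 3) = -12 + 3*(-3) = -12 - 9 = -21)
K(D, W) = -16 - 21*D + 10*D*W (K(D, W) = (10*D)*W + (-21*D - 16) = 10*D*W + (-16 - 21*D) = -16 - 21*D + 10*D*W)
K(-12, 3)*(-95) = (-16 - 21*(-12) + 10*(-12)*3)*(-95) = (-16 + 252 - 360)*(-95) = -124*(-95) = 11780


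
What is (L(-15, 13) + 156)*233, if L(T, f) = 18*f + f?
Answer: 93899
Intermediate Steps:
L(T, f) = 19*f
(L(-15, 13) + 156)*233 = (19*13 + 156)*233 = (247 + 156)*233 = 403*233 = 93899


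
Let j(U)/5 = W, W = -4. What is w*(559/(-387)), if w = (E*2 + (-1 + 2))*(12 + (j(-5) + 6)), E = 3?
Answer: 182/9 ≈ 20.222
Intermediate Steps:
j(U) = -20 (j(U) = 5*(-4) = -20)
w = -14 (w = (3*2 + (-1 + 2))*(12 + (-20 + 6)) = (6 + 1)*(12 - 14) = 7*(-2) = -14)
w*(559/(-387)) = -7826/(-387) = -7826*(-1)/387 = -14*(-13/9) = 182/9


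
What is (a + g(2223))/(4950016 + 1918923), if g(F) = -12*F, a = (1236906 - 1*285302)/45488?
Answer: -303121571/78113574308 ≈ -0.0038805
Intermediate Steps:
a = 237901/11372 (a = (1236906 - 285302)*(1/45488) = 951604*(1/45488) = 237901/11372 ≈ 20.920)
(a + g(2223))/(4950016 + 1918923) = (237901/11372 - 12*2223)/(4950016 + 1918923) = (237901/11372 - 26676)/6868939 = -303121571/11372*1/6868939 = -303121571/78113574308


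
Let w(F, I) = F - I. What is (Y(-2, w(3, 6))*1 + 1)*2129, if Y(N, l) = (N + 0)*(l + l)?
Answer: 27677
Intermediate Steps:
Y(N, l) = 2*N*l (Y(N, l) = N*(2*l) = 2*N*l)
(Y(-2, w(3, 6))*1 + 1)*2129 = ((2*(-2)*(3 - 1*6))*1 + 1)*2129 = ((2*(-2)*(3 - 6))*1 + 1)*2129 = ((2*(-2)*(-3))*1 + 1)*2129 = (12*1 + 1)*2129 = (12 + 1)*2129 = 13*2129 = 27677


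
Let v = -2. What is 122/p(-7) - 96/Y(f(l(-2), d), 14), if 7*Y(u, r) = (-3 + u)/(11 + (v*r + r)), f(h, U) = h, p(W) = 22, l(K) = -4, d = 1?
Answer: -3107/11 ≈ -282.45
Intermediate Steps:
Y(u, r) = (-3 + u)/(7*(11 - r)) (Y(u, r) = ((-3 + u)/(11 + (-2*r + r)))/7 = ((-3 + u)/(11 - r))/7 = (-3 + u)/(7*(11 - r)))
122/p(-7) - 96/Y(f(l(-2), d), 14) = 122/22 - 96*7*(11 - 1*14)/(-3 - 4) = 122*(1/22) - 96/((⅐)*(-7)/(11 - 14)) = 61/11 - 96/((⅐)*(-7)/(-3)) = 61/11 - 96/((⅐)*(-⅓)*(-7)) = 61/11 - 96/⅓ = 61/11 - 96*3 = 61/11 - 288 = -3107/11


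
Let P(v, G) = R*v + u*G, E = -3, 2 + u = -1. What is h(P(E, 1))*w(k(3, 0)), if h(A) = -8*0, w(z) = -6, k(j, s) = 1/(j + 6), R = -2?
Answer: 0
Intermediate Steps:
u = -3 (u = -2 - 1 = -3)
k(j, s) = 1/(6 + j)
P(v, G) = -3*G - 2*v (P(v, G) = -2*v - 3*G = -3*G - 2*v)
h(A) = 0
h(P(E, 1))*w(k(3, 0)) = 0*(-6) = 0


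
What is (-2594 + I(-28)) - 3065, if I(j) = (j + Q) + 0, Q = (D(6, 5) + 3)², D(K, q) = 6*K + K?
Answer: -3662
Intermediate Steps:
D(K, q) = 7*K
Q = 2025 (Q = (7*6 + 3)² = (42 + 3)² = 45² = 2025)
I(j) = 2025 + j (I(j) = (j + 2025) + 0 = (2025 + j) + 0 = 2025 + j)
(-2594 + I(-28)) - 3065 = (-2594 + (2025 - 28)) - 3065 = (-2594 + 1997) - 3065 = -597 - 3065 = -3662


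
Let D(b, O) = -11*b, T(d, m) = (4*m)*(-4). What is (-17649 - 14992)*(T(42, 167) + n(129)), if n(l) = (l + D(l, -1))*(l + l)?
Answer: 10950794372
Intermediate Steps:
T(d, m) = -16*m
n(l) = -20*l² (n(l) = (l - 11*l)*(l + l) = (-10*l)*(2*l) = -20*l²)
(-17649 - 14992)*(T(42, 167) + n(129)) = (-17649 - 14992)*(-16*167 - 20*129²) = -32641*(-2672 - 20*16641) = -32641*(-2672 - 332820) = -32641*(-335492) = 10950794372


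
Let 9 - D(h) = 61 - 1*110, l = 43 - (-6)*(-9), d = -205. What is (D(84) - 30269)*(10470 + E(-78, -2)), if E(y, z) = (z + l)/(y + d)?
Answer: -89515887853/283 ≈ -3.1631e+8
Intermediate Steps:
l = -11 (l = 43 - 1*54 = 43 - 54 = -11)
D(h) = 58 (D(h) = 9 - (61 - 1*110) = 9 - (61 - 110) = 9 - 1*(-49) = 9 + 49 = 58)
E(y, z) = (-11 + z)/(-205 + y) (E(y, z) = (z - 11)/(y - 205) = (-11 + z)/(-205 + y))
(D(84) - 30269)*(10470 + E(-78, -2)) = (58 - 30269)*(10470 + (-11 - 2)/(-205 - 78)) = -30211*(10470 - 13/(-283)) = -30211*(10470 - 1/283*(-13)) = -30211*(10470 + 13/283) = -30211*2963023/283 = -89515887853/283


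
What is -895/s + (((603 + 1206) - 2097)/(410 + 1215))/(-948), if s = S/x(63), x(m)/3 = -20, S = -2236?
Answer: -132570843/5520125 ≈ -24.016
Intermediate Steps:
x(m) = -60 (x(m) = 3*(-20) = -60)
s = 559/15 (s = -2236/(-60) = -2236*(-1/60) = 559/15 ≈ 37.267)
-895/s + (((603 + 1206) - 2097)/(410 + 1215))/(-948) = -895/559/15 + (((603 + 1206) - 2097)/(410 + 1215))/(-948) = -895*15/559 + ((1809 - 2097)/1625)*(-1/948) = -13425/559 - 288*1/1625*(-1/948) = -13425/559 - 288/1625*(-1/948) = -13425/559 + 24/128375 = -132570843/5520125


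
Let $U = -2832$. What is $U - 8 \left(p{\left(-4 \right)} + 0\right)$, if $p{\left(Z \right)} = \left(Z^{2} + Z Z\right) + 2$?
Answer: $-3104$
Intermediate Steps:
$p{\left(Z \right)} = 2 + 2 Z^{2}$ ($p{\left(Z \right)} = \left(Z^{2} + Z^{2}\right) + 2 = 2 Z^{2} + 2 = 2 + 2 Z^{2}$)
$U - 8 \left(p{\left(-4 \right)} + 0\right) = -2832 - 8 \left(\left(2 + 2 \left(-4\right)^{2}\right) + 0\right) = -2832 - 8 \left(\left(2 + 2 \cdot 16\right) + 0\right) = -2832 - 8 \left(\left(2 + 32\right) + 0\right) = -2832 - 8 \left(34 + 0\right) = -2832 - 8 \cdot 34 = -2832 - 272 = -3104$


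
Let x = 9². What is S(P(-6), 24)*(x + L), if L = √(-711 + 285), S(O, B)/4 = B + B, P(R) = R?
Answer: 15552 + 192*I*√426 ≈ 15552.0 + 3962.8*I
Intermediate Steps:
S(O, B) = 8*B (S(O, B) = 4*(B + B) = 4*(2*B) = 8*B)
x = 81
L = I*√426 (L = √(-426) = I*√426 ≈ 20.64*I)
S(P(-6), 24)*(x + L) = (8*24)*(81 + I*√426) = 192*(81 + I*√426) = 15552 + 192*I*√426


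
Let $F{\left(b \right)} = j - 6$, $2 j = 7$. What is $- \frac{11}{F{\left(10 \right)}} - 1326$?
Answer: $- \frac{6608}{5} \approx -1321.6$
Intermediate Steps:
$j = \frac{7}{2}$ ($j = \frac{1}{2} \cdot 7 = \frac{7}{2} \approx 3.5$)
$F{\left(b \right)} = - \frac{5}{2}$ ($F{\left(b \right)} = \frac{7}{2} - 6 = - \frac{5}{2}$)
$- \frac{11}{F{\left(10 \right)}} - 1326 = - \frac{11}{- \frac{5}{2}} - 1326 = \left(-11\right) \left(- \frac{2}{5}\right) - 1326 = \frac{22}{5} - 1326 = - \frac{6608}{5}$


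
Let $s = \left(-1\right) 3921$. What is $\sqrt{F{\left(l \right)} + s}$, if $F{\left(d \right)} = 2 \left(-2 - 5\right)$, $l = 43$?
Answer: $i \sqrt{3935} \approx 62.73 i$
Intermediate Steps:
$F{\left(d \right)} = -14$ ($F{\left(d \right)} = 2 \left(-7\right) = -14$)
$s = -3921$
$\sqrt{F{\left(l \right)} + s} = \sqrt{-14 - 3921} = \sqrt{-3935} = i \sqrt{3935}$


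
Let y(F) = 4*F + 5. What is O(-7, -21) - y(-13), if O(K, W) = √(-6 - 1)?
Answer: 47 + I*√7 ≈ 47.0 + 2.6458*I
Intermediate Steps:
O(K, W) = I*√7 (O(K, W) = √(-7) = I*√7)
y(F) = 5 + 4*F
O(-7, -21) - y(-13) = I*√7 - (5 + 4*(-13)) = I*√7 - (5 - 52) = I*√7 - 1*(-47) = I*√7 + 47 = 47 + I*√7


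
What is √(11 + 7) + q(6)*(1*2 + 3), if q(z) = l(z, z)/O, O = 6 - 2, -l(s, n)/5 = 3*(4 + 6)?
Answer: -375/2 + 3*√2 ≈ -183.26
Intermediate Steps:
l(s, n) = -150 (l(s, n) = -15*(4 + 6) = -15*10 = -5*30 = -150)
O = 4
q(z) = -75/2 (q(z) = -150/4 = -150*¼ = -75/2)
√(11 + 7) + q(6)*(1*2 + 3) = √(11 + 7) - 75*(1*2 + 3)/2 = √18 - 75*(2 + 3)/2 = 3*√2 - 75/2*5 = 3*√2 - 375/2 = -375/2 + 3*√2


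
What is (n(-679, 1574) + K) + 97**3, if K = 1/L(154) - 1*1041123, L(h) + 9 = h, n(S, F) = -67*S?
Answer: -12028764/145 ≈ -82957.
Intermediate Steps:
L(h) = -9 + h
K = -150962834/145 (K = 1/(-9 + 154) - 1*1041123 = 1/145 - 1041123 = -150962834/145 ≈ -1.0411e+6)
(n(-679, 1574) + K) + 97**3 = (-67*(-679) - 150962834/145) + 97**3 = (45493 - 150962834/145) + 912673 = -144366349/145 + 912673 = -12028764/145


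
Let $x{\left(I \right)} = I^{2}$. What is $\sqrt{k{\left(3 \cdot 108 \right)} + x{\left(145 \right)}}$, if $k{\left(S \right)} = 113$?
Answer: $\sqrt{21138} \approx 145.39$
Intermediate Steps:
$\sqrt{k{\left(3 \cdot 108 \right)} + x{\left(145 \right)}} = \sqrt{113 + 145^{2}} = \sqrt{113 + 21025} = \sqrt{21138}$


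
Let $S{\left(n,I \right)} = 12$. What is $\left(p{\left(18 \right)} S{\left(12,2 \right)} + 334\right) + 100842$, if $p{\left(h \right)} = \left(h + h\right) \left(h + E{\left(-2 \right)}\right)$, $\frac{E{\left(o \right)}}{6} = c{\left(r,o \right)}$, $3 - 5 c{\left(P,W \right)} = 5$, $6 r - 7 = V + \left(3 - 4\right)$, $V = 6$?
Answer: $\frac{539576}{5} \approx 1.0792 \cdot 10^{5}$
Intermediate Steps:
$r = 2$ ($r = \frac{7}{6} + \frac{6 + \left(3 - 4\right)}{6} = \frac{7}{6} + \frac{6 - 1}{6} = \frac{7}{6} + \frac{1}{6} \cdot 5 = \frac{7}{6} + \frac{5}{6} = 2$)
$c{\left(P,W \right)} = - \frac{2}{5}$ ($c{\left(P,W \right)} = \frac{3}{5} - 1 = - \frac{2}{5}$)
$E{\left(o \right)} = - \frac{12}{5}$ ($E{\left(o \right)} = 6 \left(- \frac{2}{5}\right) = - \frac{12}{5}$)
$p{\left(h \right)} = 2 h \left(- \frac{12}{5} + h\right)$ ($p{\left(h \right)} = \left(h + h\right) \left(h - \frac{12}{5}\right) = 2 h \left(- \frac{12}{5} + h\right)$)
$\left(p{\left(18 \right)} S{\left(12,2 \right)} + 334\right) + 100842 = \left(\frac{2}{5} \cdot 18 \left(-12 + 5 \cdot 18\right) 12 + 334\right) + 100842 = \left(\frac{2}{5} \cdot 18 \left(-12 + 90\right) 12 + 334\right) + 100842 = \left(\frac{2}{5} \cdot 18 \cdot 78 \cdot 12 + 334\right) + 100842 = \left(\frac{2808}{5} \cdot 12 + 334\right) + 100842 = \left(\frac{33696}{5} + 334\right) + 100842 = \frac{35366}{5} + 100842 = \frac{539576}{5}$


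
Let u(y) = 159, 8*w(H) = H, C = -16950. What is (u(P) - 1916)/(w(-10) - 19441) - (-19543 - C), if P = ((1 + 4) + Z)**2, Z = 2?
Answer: 201662045/77769 ≈ 2593.1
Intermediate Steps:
w(H) = H/8
P = 49 (P = ((1 + 4) + 2)**2 = (5 + 2)**2 = 7**2 = 49)
(u(P) - 1916)/(w(-10) - 19441) - (-19543 - C) = (159 - 1916)/((1/8)*(-10) - 19441) - (-19543 - 1*(-16950)) = -1757/(-5/4 - 19441) - (-19543 + 16950) = -1757/(-77769/4) - 1*(-2593) = -1757*(-4/77769) + 2593 = 7028/77769 + 2593 = 201662045/77769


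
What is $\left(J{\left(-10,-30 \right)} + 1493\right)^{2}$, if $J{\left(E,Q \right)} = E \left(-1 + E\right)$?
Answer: $2569609$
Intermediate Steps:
$\left(J{\left(-10,-30 \right)} + 1493\right)^{2} = \left(- 10 \left(-1 - 10\right) + 1493\right)^{2} = \left(\left(-10\right) \left(-11\right) + 1493\right)^{2} = \left(110 + 1493\right)^{2} = 1603^{2} = 2569609$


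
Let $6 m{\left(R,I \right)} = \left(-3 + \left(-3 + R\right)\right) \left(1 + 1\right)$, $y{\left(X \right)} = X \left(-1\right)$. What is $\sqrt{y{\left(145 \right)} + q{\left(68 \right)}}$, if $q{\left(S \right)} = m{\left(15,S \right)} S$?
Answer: $\sqrt{59} \approx 7.6811$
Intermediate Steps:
$y{\left(X \right)} = - X$
$m{\left(R,I \right)} = -2 + \frac{R}{3}$ ($m{\left(R,I \right)} = \frac{\left(-3 + \left(-3 + R\right)\right) \left(1 + 1\right)}{6} = \frac{\left(-6 + R\right) 2}{6} = \frac{-12 + 2 R}{6} = -2 + \frac{R}{3}$)
$q{\left(S \right)} = 3 S$ ($q{\left(S \right)} = \left(-2 + \frac{1}{3} \cdot 15\right) S = \left(-2 + 5\right) S = 3 S$)
$\sqrt{y{\left(145 \right)} + q{\left(68 \right)}} = \sqrt{\left(-1\right) 145 + 3 \cdot 68} = \sqrt{-145 + 204} = \sqrt{59}$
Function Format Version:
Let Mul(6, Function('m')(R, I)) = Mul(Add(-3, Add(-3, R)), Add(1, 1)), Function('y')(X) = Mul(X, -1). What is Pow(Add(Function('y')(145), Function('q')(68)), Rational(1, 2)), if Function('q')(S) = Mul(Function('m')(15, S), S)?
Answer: Pow(59, Rational(1, 2)) ≈ 7.6811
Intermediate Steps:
Function('y')(X) = Mul(-1, X)
Function('m')(R, I) = Add(-2, Mul(Rational(1, 3), R)) (Function('m')(R, I) = Mul(Rational(1, 6), Mul(Add(-3, Add(-3, R)), Add(1, 1))) = Mul(Rational(1, 6), Mul(Add(-6, R), 2)) = Mul(Rational(1, 6), Add(-12, Mul(2, R))) = Add(-2, Mul(Rational(1, 3), R)))
Function('q')(S) = Mul(3, S) (Function('q')(S) = Mul(Add(-2, Mul(Rational(1, 3), 15)), S) = Mul(Add(-2, 5), S) = Mul(3, S))
Pow(Add(Function('y')(145), Function('q')(68)), Rational(1, 2)) = Pow(Add(Mul(-1, 145), Mul(3, 68)), Rational(1, 2)) = Pow(Add(-145, 204), Rational(1, 2)) = Pow(59, Rational(1, 2))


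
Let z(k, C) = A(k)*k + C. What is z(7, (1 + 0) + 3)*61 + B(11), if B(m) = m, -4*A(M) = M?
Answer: -1969/4 ≈ -492.25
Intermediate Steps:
A(M) = -M/4
z(k, C) = C - k²/4 (z(k, C) = (-k/4)*k + C = -k²/4 + C = C - k²/4)
z(7, (1 + 0) + 3)*61 + B(11) = (((1 + 0) + 3) - ¼*7²)*61 + 11 = ((1 + 3) - ¼*49)*61 + 11 = (4 - 49/4)*61 + 11 = -33/4*61 + 11 = -2013/4 + 11 = -1969/4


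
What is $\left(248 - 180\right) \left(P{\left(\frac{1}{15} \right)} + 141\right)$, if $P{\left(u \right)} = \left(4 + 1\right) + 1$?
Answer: $9996$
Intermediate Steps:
$P{\left(u \right)} = 6$ ($P{\left(u \right)} = 5 + 1 = 6$)
$\left(248 - 180\right) \left(P{\left(\frac{1}{15} \right)} + 141\right) = \left(248 - 180\right) \left(6 + 141\right) = 68 \cdot 147 = 9996$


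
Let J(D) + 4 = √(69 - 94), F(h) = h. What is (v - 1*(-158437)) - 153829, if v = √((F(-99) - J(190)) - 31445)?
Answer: 4608 + √(-31540 - 5*I) ≈ 4608.0 - 177.59*I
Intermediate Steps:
J(D) = -4 + 5*I (J(D) = -4 + √(69 - 94) = -4 + √(-25) = -4 + 5*I)
v = √(-31540 - 5*I) (v = √((-99 - (-4 + 5*I)) - 31445) = √((-99 + (4 - 5*I)) - 31445) = √((-95 - 5*I) - 31445) = √(-31540 - 5*I) ≈ 0.014 - 177.59*I)
(v - 1*(-158437)) - 153829 = (√(-31540 - 5*I) - 1*(-158437)) - 153829 = (√(-31540 - 5*I) + 158437) - 153829 = (158437 + √(-31540 - 5*I)) - 153829 = 4608 + √(-31540 - 5*I)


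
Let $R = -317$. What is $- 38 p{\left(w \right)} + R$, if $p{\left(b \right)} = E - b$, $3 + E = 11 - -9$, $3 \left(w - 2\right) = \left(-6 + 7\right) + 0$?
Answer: $- \frac{2623}{3} \approx -874.33$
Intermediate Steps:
$w = \frac{7}{3}$ ($w = 2 + \frac{\left(-6 + 7\right) + 0}{3} = 2 + \frac{1 + 0}{3} = 2 + \frac{1}{3} \cdot 1 = 2 + \frac{1}{3} = \frac{7}{3} \approx 2.3333$)
$E = 17$ ($E = -3 + \left(11 - -9\right) = -3 + \left(11 + 9\right) = -3 + 20 = 17$)
$p{\left(b \right)} = 17 - b$
$- 38 p{\left(w \right)} + R = - 38 \left(17 - \frac{7}{3}\right) - 317 = \left(-38\right) \frac{44}{3} - 317 = - \frac{1672}{3} - 317 = - \frac{2623}{3}$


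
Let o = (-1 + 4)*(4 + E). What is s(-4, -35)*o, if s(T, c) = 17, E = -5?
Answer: -51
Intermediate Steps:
o = -3 (o = (-1 + 4)*(4 - 5) = 3*(-1) = -3)
s(-4, -35)*o = 17*(-3) = -51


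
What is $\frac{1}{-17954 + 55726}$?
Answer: $\frac{1}{37772} \approx 2.6475 \cdot 10^{-5}$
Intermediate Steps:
$\frac{1}{-17954 + 55726} = \frac{1}{37772}$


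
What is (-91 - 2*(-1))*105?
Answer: -9345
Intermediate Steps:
(-91 - 2*(-1))*105 = (-91 + 2)*105 = -89*105 = -9345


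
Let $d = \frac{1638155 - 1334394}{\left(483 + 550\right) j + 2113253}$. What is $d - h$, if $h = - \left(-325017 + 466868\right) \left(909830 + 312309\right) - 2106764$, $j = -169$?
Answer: $\frac{336096133743349589}{1938676} \approx 1.7336 \cdot 10^{11}$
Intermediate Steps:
$d = \frac{303761}{1938676}$ ($d = \frac{1638155 - 1334394}{\left(483 + 550\right) \left(-169\right) + 2113253} = \frac{303761}{1033 \left(-169\right) + 2113253} = \frac{303761}{-174577 + 2113253} = \frac{303761}{1938676} \approx 0.15668$)
$h = -173363746053$ ($h = - 141851 \cdot 1222139 - 2106764 = \left(-1\right) 173361639289 - 2106764 = -173361639289 - 2106764 = -173363746053$)
$d - h = \frac{303761}{1938676} - -173363746053 = \frac{303761}{1938676} + 173363746053 = \frac{336096133743349589}{1938676}$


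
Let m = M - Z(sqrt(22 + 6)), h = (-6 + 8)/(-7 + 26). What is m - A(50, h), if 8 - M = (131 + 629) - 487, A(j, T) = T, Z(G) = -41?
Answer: -4258/19 ≈ -224.11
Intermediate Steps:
h = 2/19 ≈ 0.10526
M = -265 (M = 8 - ((131 + 629) - 487) = 8 - (760 - 487) = 8 - 1*273 = 8 - 273 = -265)
m = -224 (m = -265 - 1*(-41) = -265 + 41 = -224)
m - A(50, h) = -224 - 1*2/19 = -224 - 2/19 = -4258/19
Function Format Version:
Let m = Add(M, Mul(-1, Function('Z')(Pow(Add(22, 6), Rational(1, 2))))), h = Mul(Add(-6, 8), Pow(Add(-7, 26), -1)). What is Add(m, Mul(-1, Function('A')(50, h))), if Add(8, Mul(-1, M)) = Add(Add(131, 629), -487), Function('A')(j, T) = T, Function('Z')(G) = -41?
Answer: Rational(-4258, 19) ≈ -224.11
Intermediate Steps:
h = Rational(2, 19) (h = Mul(2, Pow(19, -1)) = Mul(2, Rational(1, 19)) = Rational(2, 19) ≈ 0.10526)
M = -265 (M = Add(8, Mul(-1, Add(Add(131, 629), -487))) = Add(8, Mul(-1, Add(760, -487))) = Add(8, Mul(-1, 273)) = Add(8, -273) = -265)
m = -224 (m = Add(-265, Mul(-1, -41)) = Add(-265, 41) = -224)
Add(m, Mul(-1, Function('A')(50, h))) = Add(-224, Mul(-1, Rational(2, 19))) = Add(-224, Rational(-2, 19)) = Rational(-4258, 19)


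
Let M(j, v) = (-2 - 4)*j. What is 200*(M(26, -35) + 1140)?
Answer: 196800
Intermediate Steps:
M(j, v) = -6*j
200*(M(26, -35) + 1140) = 200*(-6*26 + 1140) = 200*(-156 + 1140) = 200*984 = 196800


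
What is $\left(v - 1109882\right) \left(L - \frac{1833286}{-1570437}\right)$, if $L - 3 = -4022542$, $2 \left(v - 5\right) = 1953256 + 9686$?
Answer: $\frac{270386322424292114}{523479} \approx 5.1652 \cdot 10^{11}$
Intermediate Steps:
$v = 981476$ ($v = 5 + \frac{1953256 + 9686}{2} = 5 + \frac{1}{2} \cdot 1962942 = 5 + 981471 = 981476$)
$L = -4022539$ ($L = 3 - 4022542 = -4022539$)
$\left(v - 1109882\right) \left(L - \frac{1833286}{-1570437}\right) = \left(981476 - 1109882\right) \left(-4022539 - \frac{1833286}{-1570437}\right) = - 128406 \left(-4022539 - - \frac{1833286}{1570437}\right) = - 128406 \left(-4022539 + \frac{1833286}{1570437}\right) = \left(-128406\right) \left(- \frac{6317142246257}{1570437}\right) = \frac{270386322424292114}{523479}$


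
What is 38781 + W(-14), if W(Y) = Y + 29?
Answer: 38796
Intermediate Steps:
W(Y) = 29 + Y
38781 + W(-14) = 38781 + (29 - 14) = 38781 + 15 = 38796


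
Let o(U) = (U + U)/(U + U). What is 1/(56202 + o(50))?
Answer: 1/56203 ≈ 1.7793e-5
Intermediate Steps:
o(U) = 1 (o(U) = (2*U)/((2*U)) = (2*U)*(1/(2*U)) = 1)
1/(56202 + o(50)) = 1/(56202 + 1) = 1/56203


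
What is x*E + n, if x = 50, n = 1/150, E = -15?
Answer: -112499/150 ≈ -749.99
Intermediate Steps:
n = 1/150 ≈ 0.0066667
x*E + n = 50*(-15) + 1/150 = -750 + 1/150 = -112499/150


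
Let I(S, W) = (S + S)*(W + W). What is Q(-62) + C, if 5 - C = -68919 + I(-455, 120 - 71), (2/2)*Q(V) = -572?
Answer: 157532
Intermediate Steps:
Q(V) = -572
I(S, W) = 4*S*W (I(S, W) = (2*S)*(2*W) = 4*S*W)
C = 158104 (C = 5 - (-68919 + 4*(-455)*(120 - 71)) = 5 - (-68919 + 4*(-455)*49) = 5 - (-68919 - 89180) = 5 - 1*(-158099) = 5 + 158099 = 158104)
Q(-62) + C = -572 + 158104 = 157532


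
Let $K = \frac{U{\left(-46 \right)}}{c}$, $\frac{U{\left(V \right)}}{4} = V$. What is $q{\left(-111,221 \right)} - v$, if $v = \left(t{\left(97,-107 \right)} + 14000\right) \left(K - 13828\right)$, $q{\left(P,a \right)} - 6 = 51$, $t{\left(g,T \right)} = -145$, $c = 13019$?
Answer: $\frac{2494273663263}{13019} \approx 1.9159 \cdot 10^{8}$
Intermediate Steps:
$U{\left(V \right)} = 4 V$
$q{\left(P,a \right)} = 57$ ($q{\left(P,a \right)} = 6 + 51 = 57$)
$K = - \frac{184}{13019}$ ($K = \frac{4 \left(-46\right)}{13019} = \left(-184\right) \frac{1}{13019} = - \frac{184}{13019} \approx -0.014133$)
$v = - \frac{2494272921180}{13019}$ ($v = \left(-145 + 14000\right) \left(- \frac{184}{13019} - 13828\right) = 13855 \left(- \frac{180026916}{13019}\right) = - \frac{2494272921180}{13019} \approx -1.9159 \cdot 10^{8}$)
$q{\left(-111,221 \right)} - v = 57 - - \frac{2494272921180}{13019} = 57 + \frac{2494272921180}{13019} = \frac{2494273663263}{13019}$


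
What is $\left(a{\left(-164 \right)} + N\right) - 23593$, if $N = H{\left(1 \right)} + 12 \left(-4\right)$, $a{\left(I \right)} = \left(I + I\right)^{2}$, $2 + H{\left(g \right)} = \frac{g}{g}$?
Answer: $83942$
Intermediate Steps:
$H{\left(g \right)} = -1$ ($H{\left(g \right)} = -2 + \frac{g}{g} = -2 + 1 = -1$)
$a{\left(I \right)} = 4 I^{2}$ ($a{\left(I \right)} = \left(2 I\right)^{2} = 4 I^{2}$)
$N = -49$ ($N = -1 + 12 \left(-4\right) = -1 - 48 = -49$)
$\left(a{\left(-164 \right)} + N\right) - 23593 = \left(4 \left(-164\right)^{2} - 49\right) - 23593 = \left(4 \cdot 26896 - 49\right) - 23593 = \left(107584 - 49\right) - 23593 = 107535 - 23593 = 83942$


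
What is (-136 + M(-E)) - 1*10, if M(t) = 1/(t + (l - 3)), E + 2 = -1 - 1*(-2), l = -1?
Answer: -439/3 ≈ -146.33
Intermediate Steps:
E = -1 (E = -2 + (-1 - 1*(-2)) = -2 + (-1 + 2) = -2 + 1 = -1)
M(t) = 1/(-4 + t) (M(t) = 1/(t + (-1 - 3)) = 1/(t - 4) = 1/(-4 + t))
(-136 + M(-E)) - 1*10 = (-136 + 1/(-4 - 1*(-1))) - 1*10 = (-136 + 1/(-4 + 1)) - 10 = (-136 + 1/(-3)) - 10 = (-136 - ⅓) - 10 = -409/3 - 10 = -439/3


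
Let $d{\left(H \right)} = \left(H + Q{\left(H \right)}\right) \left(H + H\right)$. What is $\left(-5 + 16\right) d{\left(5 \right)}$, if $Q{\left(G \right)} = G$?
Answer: $1100$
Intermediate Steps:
$d{\left(H \right)} = 4 H^{2}$ ($d{\left(H \right)} = \left(H + H\right) \left(H + H\right) = 2 H 2 H = 4 H^{2}$)
$\left(-5 + 16\right) d{\left(5 \right)} = \left(-5 + 16\right) 4 \cdot 5^{2} = 11 \cdot 4 \cdot 25 = 11 \cdot 100 = 1100$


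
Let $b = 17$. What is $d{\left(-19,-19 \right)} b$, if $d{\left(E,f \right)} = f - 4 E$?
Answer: $969$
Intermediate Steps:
$d{\left(-19,-19 \right)} b = \left(-19 - -76\right) 17 = \left(-19 + 76\right) 17 = 57 \cdot 17 = 969$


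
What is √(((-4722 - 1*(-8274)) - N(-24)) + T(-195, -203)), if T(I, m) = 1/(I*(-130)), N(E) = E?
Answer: √543909606/390 ≈ 59.800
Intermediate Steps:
T(I, m) = -1/(130*I) (T(I, m) = -1/130/I = -1/(130*I))
√(((-4722 - 1*(-8274)) - N(-24)) + T(-195, -203)) = √(((-4722 - 1*(-8274)) - 1*(-24)) - 1/130/(-195)) = √(((-4722 + 8274) + 24) - 1/130*(-1/195)) = √((3552 + 24) + 1/25350) = √(3576 + 1/25350) = √(90651601/25350) = √543909606/390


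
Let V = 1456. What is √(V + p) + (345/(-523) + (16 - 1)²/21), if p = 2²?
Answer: 36810/3661 + 2*√365 ≈ 48.265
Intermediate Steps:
p = 4
√(V + p) + (345/(-523) + (16 - 1)²/21) = √(1456 + 4) + (345/(-523) + (16 - 1)²/21) = √1460 + (345*(-1/523) + 15²*(1/21)) = 2*√365 + (-345/523 + 225*(1/21)) = 2*√365 + (-345/523 + 75/7) = 2*√365 + 36810/3661 = 36810/3661 + 2*√365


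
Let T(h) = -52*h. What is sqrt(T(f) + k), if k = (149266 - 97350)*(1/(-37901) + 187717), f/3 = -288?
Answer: 8*sqrt(218739993224468006)/37901 ≈ 98720.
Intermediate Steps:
f = -864 (f = 3*(-288) = -864)
k = 369364793222656/37901 (k = 51916*(-1/37901 + 187717) = 51916*(7114662016/37901) = 369364793222656/37901 ≈ 9.7455e+9)
sqrt(T(f) + k) = sqrt(-52*(-864) + 369364793222656/37901) = sqrt(44928 + 369364793222656/37901) = sqrt(369366496038784/37901) = 8*sqrt(218739993224468006)/37901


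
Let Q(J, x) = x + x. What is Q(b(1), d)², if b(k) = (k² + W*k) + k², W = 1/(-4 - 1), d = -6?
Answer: 144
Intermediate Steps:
W = -⅕ (W = 1/(-5) = -⅕ ≈ -0.20000)
b(k) = 2*k² - k/5 (b(k) = (k² - k/5) + k² = 2*k² - k/5)
Q(J, x) = 2*x
Q(b(1), d)² = (2*(-6))² = (-12)² = 144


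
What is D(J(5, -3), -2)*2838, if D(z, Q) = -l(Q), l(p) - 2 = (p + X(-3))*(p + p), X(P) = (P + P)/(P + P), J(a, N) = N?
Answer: -17028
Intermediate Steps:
X(P) = 1 (X(P) = (2*P)/((2*P)) = (2*P)*(1/(2*P)) = 1)
l(p) = 2 + 2*p*(1 + p) (l(p) = 2 + (p + 1)*(p + p) = 2 + (1 + p)*(2*p) = 2 + 2*p*(1 + p))
D(z, Q) = -2 - 2*Q - 2*Q² (D(z, Q) = -(2 + 2*Q + 2*Q²) = -2 - 2*Q - 2*Q²)
D(J(5, -3), -2)*2838 = (-2 - 2*(-2) - 2*(-2)²)*2838 = (-2 + 4 - 2*4)*2838 = (-2 + 4 - 8)*2838 = -6*2838 = -17028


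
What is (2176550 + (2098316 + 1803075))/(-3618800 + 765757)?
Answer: -6077941/2853043 ≈ -2.1303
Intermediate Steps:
(2176550 + (2098316 + 1803075))/(-3618800 + 765757) = (2176550 + 3901391)/(-2853043) = 6077941*(-1/2853043) = -6077941/2853043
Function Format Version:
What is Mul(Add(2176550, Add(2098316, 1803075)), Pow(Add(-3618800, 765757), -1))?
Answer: Rational(-6077941, 2853043) ≈ -2.1303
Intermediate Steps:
Mul(Add(2176550, Add(2098316, 1803075)), Pow(Add(-3618800, 765757), -1)) = Mul(Add(2176550, 3901391), Pow(-2853043, -1)) = Mul(6077941, Rational(-1, 2853043)) = Rational(-6077941, 2853043)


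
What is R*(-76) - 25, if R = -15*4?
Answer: 4535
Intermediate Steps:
R = -60
R*(-76) - 25 = -60*(-76) - 25 = 4560 - 25 = 4535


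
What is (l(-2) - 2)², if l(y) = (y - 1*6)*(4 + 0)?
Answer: 1156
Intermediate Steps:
l(y) = -24 + 4*y (l(y) = (y - 6)*4 = (-6 + y)*4 = -24 + 4*y)
(l(-2) - 2)² = ((-24 + 4*(-2)) - 2)² = ((-24 - 8) - 2)² = (-32 - 2)² = (-34)² = 1156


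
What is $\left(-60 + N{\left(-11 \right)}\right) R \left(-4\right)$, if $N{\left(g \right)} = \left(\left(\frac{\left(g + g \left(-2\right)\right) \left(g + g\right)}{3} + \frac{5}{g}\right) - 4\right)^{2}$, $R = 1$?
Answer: $- \frac{31300564}{1089} \approx -28742.0$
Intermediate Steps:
$N{\left(g \right)} = \left(-4 + \frac{5}{g} - \frac{2 g^{2}}{3}\right)^{2}$ ($N{\left(g \right)} = \left(\left(\left(g - 2 g\right) 2 g \frac{1}{3} + \frac{5}{g}\right) - 4\right)^{2} = \left(\left(- g 2 g \frac{1}{3} + \frac{5}{g}\right) - 4\right)^{2} = \left(\left(- 2 g^{2} \cdot \frac{1}{3} + \frac{5}{g}\right) - 4\right)^{2} = \left(\left(- \frac{2 g^{2}}{3} + \frac{5}{g}\right) - 4\right)^{2} = \left(\left(\frac{5}{g} - \frac{2 g^{2}}{3}\right) - 4\right)^{2} = \left(-4 + \frac{5}{g} - \frac{2 g^{2}}{3}\right)^{2}$)
$\left(-60 + N{\left(-11 \right)}\right) R \left(-4\right) = \left(-60 + \frac{\left(-15 + 2 \left(-11\right)^{3} + 12 \left(-11\right)\right)^{2}}{9 \cdot 121}\right) 1 \left(-4\right) = \left(-60 + \frac{1}{9} \cdot \frac{1}{121} \left(-15 + 2 \left(-1331\right) - 132\right)^{2}\right) \left(-4\right) = \left(-60 + \frac{1}{9} \cdot \frac{1}{121} \left(-15 - 2662 - 132\right)^{2}\right) \left(-4\right) = \left(-60 + \frac{1}{9} \cdot \frac{1}{121} \left(-2809\right)^{2}\right) \left(-4\right) = \left(-60 + \frac{1}{9} \cdot \frac{1}{121} \cdot 7890481\right) \left(-4\right) = \left(-60 + \frac{7890481}{1089}\right) \left(-4\right) = \frac{7825141}{1089} \left(-4\right) = - \frac{31300564}{1089}$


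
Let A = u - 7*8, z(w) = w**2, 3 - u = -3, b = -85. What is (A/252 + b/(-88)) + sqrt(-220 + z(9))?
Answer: 4255/5544 + I*sqrt(139) ≈ 0.7675 + 11.79*I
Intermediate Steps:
u = 6 (u = 3 - 1*(-3) = 3 + 3 = 6)
A = -50 (A = 6 - 7*8 = 6 - 56 = -50)
(A/252 + b/(-88)) + sqrt(-220 + z(9)) = (-50/252 - 85/(-88)) + sqrt(-220 + 9**2) = (-50*1/252 - 85*(-1/88)) + sqrt(-220 + 81) = (-25/126 + 85/88) + sqrt(-139) = 4255/5544 + I*sqrt(139)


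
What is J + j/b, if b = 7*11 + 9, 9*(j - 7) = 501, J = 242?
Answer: 31312/129 ≈ 242.73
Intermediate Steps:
j = 188/3 (j = 7 + (⅑)*501 = 7 + 167/3 = 188/3 ≈ 62.667)
b = 86 (b = 77 + 9 = 86)
J + j/b = 242 + (188/3)/86 = 242 + (188/3)*(1/86) = 242 + 94/129 = 31312/129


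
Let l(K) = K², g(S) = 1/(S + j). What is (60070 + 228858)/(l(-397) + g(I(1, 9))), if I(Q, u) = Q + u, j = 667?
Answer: 97802128/53350647 ≈ 1.8332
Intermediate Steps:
g(S) = 1/(667 + S) (g(S) = 1/(S + 667) = 1/(667 + S))
(60070 + 228858)/(l(-397) + g(I(1, 9))) = (60070 + 228858)/((-397)² + 1/(667 + (1 + 9))) = 288928/(157609 + 1/(667 + 10)) = 288928/(157609 + 1/677) = 288928/(106701294/677) = 288928*(677/106701294) = 97802128/53350647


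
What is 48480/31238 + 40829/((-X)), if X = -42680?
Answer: 1672271351/666618920 ≈ 2.5086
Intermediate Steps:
48480/31238 + 40829/((-X)) = 48480/31238 + 40829/((-1*(-42680))) = 48480*(1/31238) + 40829/42680 = 24240/15619 + 40829*(1/42680) = 24240/15619 + 40829/42680 = 1672271351/666618920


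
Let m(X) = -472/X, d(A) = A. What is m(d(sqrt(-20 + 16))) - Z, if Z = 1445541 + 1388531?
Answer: -2834072 + 236*I ≈ -2.8341e+6 + 236.0*I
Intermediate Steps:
Z = 2834072
m(d(sqrt(-20 + 16))) - Z = -472/sqrt(-20 + 16) - 1*2834072 = -472*(-I/2) - 2834072 = -(-236)*I - 2834072 = 236*I - 2834072 = -2834072 + 236*I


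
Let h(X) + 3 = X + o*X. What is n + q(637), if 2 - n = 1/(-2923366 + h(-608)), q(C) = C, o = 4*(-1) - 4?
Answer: 1865313208/2919113 ≈ 639.00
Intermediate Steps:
o = -8 (o = -4 - 4 = -8)
h(X) = -3 - 7*X (h(X) = -3 + (X - 8*X) = -3 - 7*X)
n = 5838227/2919113 (n = 2 - 1/(-2923366 + (-3 - 7*(-608))) = 2 - 1/(-2923366 + (-3 + 4256)) = 2 - 1/(-2923366 + 4253) = 2 - 1/(-2919113) = 2 - 1*(-1/2919113) = 2 + 1/2919113 = 5838227/2919113 ≈ 2.0000)
n + q(637) = 5838227/2919113 + 637 = 1865313208/2919113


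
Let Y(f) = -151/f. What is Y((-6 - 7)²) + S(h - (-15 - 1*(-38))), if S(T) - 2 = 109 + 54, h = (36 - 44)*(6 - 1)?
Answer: 27734/169 ≈ 164.11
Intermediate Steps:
h = -40 (h = -8*5 = -40)
S(T) = 165 (S(T) = 2 + (109 + 54) = 2 + 163 = 165)
Y((-6 - 7)²) + S(h - (-15 - 1*(-38))) = -151/(-6 - 7)² + 165 = -151/((-13)²) + 165 = -151/169 + 165 = 27734/169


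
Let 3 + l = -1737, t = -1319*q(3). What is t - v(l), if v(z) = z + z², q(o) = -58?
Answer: -2949358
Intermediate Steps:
t = 76502 (t = -1319*(-58) = 76502)
l = -1740 (l = -3 - 1737 = -1740)
t - v(l) = 76502 - (-1740)*(1 - 1740) = 76502 - (-1740)*(-1739) = 76502 - 1*3025860 = 76502 - 3025860 = -2949358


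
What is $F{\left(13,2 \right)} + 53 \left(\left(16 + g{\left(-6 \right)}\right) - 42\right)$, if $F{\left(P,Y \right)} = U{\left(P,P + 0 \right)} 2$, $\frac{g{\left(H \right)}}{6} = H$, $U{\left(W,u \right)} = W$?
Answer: $-3260$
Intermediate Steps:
$g{\left(H \right)} = 6 H$
$F{\left(P,Y \right)} = 2 P$ ($F{\left(P,Y \right)} = P 2 = 2 P$)
$F{\left(13,2 \right)} + 53 \left(\left(16 + g{\left(-6 \right)}\right) - 42\right) = 2 \cdot 13 + 53 \left(\left(16 + 6 \left(-6\right)\right) - 42\right) = 26 + 53 \left(\left(16 - 36\right) - 42\right) = 26 + 53 \left(-20 - 42\right) = 26 + 53 \left(-62\right) = 26 - 3286 = -3260$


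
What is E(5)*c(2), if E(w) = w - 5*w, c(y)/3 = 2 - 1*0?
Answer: -120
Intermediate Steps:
c(y) = 6 (c(y) = 3*(2 - 1*0) = 3*(2 + 0) = 3*2 = 6)
E(w) = -4*w
E(5)*c(2) = -4*5*6 = -20*6 = -120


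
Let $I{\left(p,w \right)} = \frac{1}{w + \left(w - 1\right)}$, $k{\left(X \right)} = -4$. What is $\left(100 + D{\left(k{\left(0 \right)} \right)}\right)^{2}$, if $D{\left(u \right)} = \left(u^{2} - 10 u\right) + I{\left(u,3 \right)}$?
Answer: $\frac{609961}{25} \approx 24398.0$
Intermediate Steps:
$I{\left(p,w \right)} = \frac{1}{-1 + 2 w}$ ($I{\left(p,w \right)} = \frac{1}{w + \left(w - 1\right)} = \frac{1}{w + \left(-1 + w\right)} = \frac{1}{-1 + 2 w}$)
$D{\left(u \right)} = \frac{1}{5} + u^{2} - 10 u$ ($D{\left(u \right)} = \left(u^{2} - 10 u\right) + \frac{1}{-1 + 2 \cdot 3} = \left(u^{2} - 10 u\right) + \frac{1}{-1 + 6} = \left(u^{2} - 10 u\right) + \frac{1}{5} = \frac{1}{5} + u^{2} - 10 u$)
$\left(100 + D{\left(k{\left(0 \right)} \right)}\right)^{2} = \left(100 + \left(\frac{1}{5} + \left(-4\right)^{2} - -40\right)\right)^{2} = \left(100 + \left(\frac{1}{5} + 16 + 40\right)\right)^{2} = \left(100 + \frac{281}{5}\right)^{2} = \left(\frac{781}{5}\right)^{2} = \frac{609961}{25}$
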